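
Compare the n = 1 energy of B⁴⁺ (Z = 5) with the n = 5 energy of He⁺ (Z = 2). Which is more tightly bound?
B⁴⁺ at n = 1 (E = -340.1425 eV)

Using E_n = -13.6057 Z² / n² eV:

B⁴⁺ (Z = 5) at n = 1:
E = -13.6057 × 5² / 1² = -13.6057 × 25 / 1 = -340.1425000 eV

He⁺ (Z = 2) at n = 5:
E = -13.6057 × 2² / 5² = -13.6057 × 4 / 25 = -2.1769120 eV

Since -340.1425000 eV < -2.1769120 eV,
B⁴⁺ at n = 1 is more tightly bound (requires more energy to ionize).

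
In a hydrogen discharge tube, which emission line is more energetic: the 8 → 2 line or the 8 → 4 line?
8 → 2

Calculate the energy for each transition:

Transition 8 → 2:
ΔE₁ = |E_2 - E_8| = |-13.6057/2² - (-13.6057/8²)|
ΔE₁ = |-3.401425000 - (-0.212589063)| = 3.188836 eV

Transition 8 → 4:
ΔE₂ = |E_4 - E_8| = |-13.6057/4² - (-13.6057/8²)|
ΔE₂ = |-0.850356250 - (-0.212589063)| = 0.637767 eV

Since 3.188836 eV > 0.637767 eV, the transition 8 → 2 emits the more energetic photon.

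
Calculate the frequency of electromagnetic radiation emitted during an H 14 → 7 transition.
5.035e+13 Hz

First, find the transition energy:
E_14 = -13.6057 / 14² = -0.06941684 eV
E_7 = -13.6057 / 7² = -0.27766735 eV
|ΔE| = |E_7 - E_14| = 0.20825051 eV

Convert to Joules: E = 0.20825051 eV × (1.602177 × 10⁻¹⁹ J/eV) = 3.33654e-20 J

Using E = hf:
f = E/h = 3.33654e-20 J / (6.62607 × 10⁻³⁴ J·s)
f = 5.035e+13 Hz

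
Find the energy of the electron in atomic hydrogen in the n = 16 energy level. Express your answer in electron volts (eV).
-0.05315 eV

The energy levels of a hydrogen-like atom are given by:
E_n = -13.6057 eV / n²

For n = 16:
E_16 = -13.6057 eV / 16²
E_16 = -13.6057 eV / 256
E_16 = -0.05315 eV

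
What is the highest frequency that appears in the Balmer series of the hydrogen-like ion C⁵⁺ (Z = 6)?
2.96e+16 Hz

The series limit corresponds to the transition from n = ∞ to n = 2.
This is the highest energy (shortest wavelength) transition in the Balmer series.

E_∞ = 0 eV
E_2 = -13.6057 × 6² / 2² = -122.4513000 eV

Energy at series limit:
ΔE = E_∞ - E_2 = 0 - (-122.4513000) = 122.4513000 eV
E = 122.4513000 eV × (1.602177 × 10⁻¹⁹ J/eV) = 1.9619e-17 J
f = E/h = 1.9619e-17 J / (6.62607 × 10⁻³⁴ J·s) = 2.96e+16 Hz

This energy equals the ionization energy from the n = 2 state of C⁵⁺.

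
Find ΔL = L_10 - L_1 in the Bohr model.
9.49115e-34 J·s (or 9ℏ)

In the Bohr model, L_n = nℏ where ℏ = 1.0545718e-34 J·s.

L_10 = 10ℏ = 1.0545718e-33 J·s
L_1 = 1ℏ = 1.0545718e-34 J·s

ΔL = L_10 - L_1 = (10 - 1)ℏ = 9ℏ
ΔL = 9 × 1.0545718e-34 J·s = 9.49115e-34 J·s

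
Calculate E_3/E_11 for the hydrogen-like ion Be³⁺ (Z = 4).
13.44

Using E_n = -13.6057 Z² / n² eV with Z = 4:

E_3 = -13.6057 × 4² / 3² = -217.6912 / 9 = -24.18791111 eV
E_11 = -13.6057 × 4² / 11² = -217.6912 / 121 = -1.79910083 eV

The ratio is:
E_3/E_11 = (-24.18791111) / (-1.79910083)
E_3/E_11 = (-217.6912/9) / (-217.6912/121)
E_3/E_11 = 121/9
E_3/E_11 = 13.44
(Note: the Z² factors cancel in the ratio.)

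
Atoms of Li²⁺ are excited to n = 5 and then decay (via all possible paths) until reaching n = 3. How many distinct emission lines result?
3

The electron can occupy levels n = 3, 4, ..., 5 during de-excitation — that is m = 5 - 3 + 1 = 3 distinct levels.

The number of distinct spectral lines equals the number of ways to choose 2 of these m levels (each pair gives one possible emission transition):

Number of lines = m(m-1)/2 = 3×2/2 = 3

These correspond to all possible transitions between the 3 levels:
5 → 4, 5 → 3, 4 → 3

Each transition produces a photon with a unique energy (and thus wavelength). This count does not depend on Z.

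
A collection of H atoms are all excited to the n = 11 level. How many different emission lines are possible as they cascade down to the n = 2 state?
45

The electron can occupy levels n = 2, 3, ..., 11 during de-excitation — that is m = 11 - 2 + 1 = 10 distinct levels.

The number of distinct spectral lines equals the number of ways to choose 2 of these m levels (each pair gives one possible emission transition):

Number of lines = m(m-1)/2 = 10×9/2 = 45

These correspond to all possible transitions between the 10 levels:
11 → 10, 11 → 9, 11 → 8, 11 → 7, 11 → 6, 11 → 5, 11 → 4, 11 → 3...

Each transition produces a photon with a unique energy (and thus wavelength). This count does not depend on Z.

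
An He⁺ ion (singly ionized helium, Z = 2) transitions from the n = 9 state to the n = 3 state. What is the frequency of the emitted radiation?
1.29969e+15 Hz

First, find the transition energy:
E_9 = -13.6057 × 2² / 9² = -0.67188642 eV
E_3 = -13.6057 × 2² / 3² = -6.04697778 eV
|ΔE| = |E_3 - E_9| = 5.37509136 eV

Convert to Joules: E = 5.37509136 eV × (1.602177 × 10⁻¹⁹ J/eV) = 8.6118477e-19 J

Using E = hf:
f = E/h = 8.6118477e-19 J / (6.62607 × 10⁻³⁴ J·s)
f = 1.29969e+15 Hz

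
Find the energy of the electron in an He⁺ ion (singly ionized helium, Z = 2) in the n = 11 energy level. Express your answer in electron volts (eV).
-0.45 eV

The energy levels of a hydrogen-like atom are given by:
E_n = -13.6057 Z² / n² eV  (with Z = 2 for He⁺)

For n = 11:
E_11 = -13.6057 × 2² / 11²
E_11 = -13.6057 × 4 / 121
E_11 = -0.45 eV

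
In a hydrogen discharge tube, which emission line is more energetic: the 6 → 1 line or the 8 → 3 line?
6 → 1

Calculate the energy for each transition:

Transition 6 → 1:
ΔE₁ = |E_1 - E_6| = |-13.6057/1² - (-13.6057/6²)|
ΔE₁ = |-13.605700000000 - (-0.377936111111)| = 13.227763889 eV

Transition 8 → 3:
ΔE₂ = |E_3 - E_8| = |-13.6057/3² - (-13.6057/8²)|
ΔE₂ = |-1.511744444444 - (-0.212589062500)| = 1.299155382 eV

Since 13.227763889 eV > 1.299155382 eV, the transition 6 → 1 emits the more energetic photon.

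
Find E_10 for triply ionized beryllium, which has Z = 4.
-2.177 eV

For hydrogen-like ions, the energy levels scale with Z²:
E_n = -13.6057 Z² / n² eV

For Be³⁺ (Z = 4) at n = 10:
E_10 = -13.6057 × 4² / 10²
E_10 = -13.6057 × 16 / 100
E_10 = -217.6912 / 100
E_10 = -2.177 eV

The energy is 16 times more negative than hydrogen at the same n due to the stronger nuclear charge.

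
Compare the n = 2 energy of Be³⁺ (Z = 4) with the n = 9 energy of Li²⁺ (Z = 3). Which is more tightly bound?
Be³⁺ at n = 2 (E = -54.42280 eV)

Using E_n = -13.6057 Z² / n² eV:

Be³⁺ (Z = 4) at n = 2:
E = -13.6057 × 4² / 2² = -13.6057 × 16 / 4 = -54.42280000 eV

Li²⁺ (Z = 3) at n = 9:
E = -13.6057 × 3² / 9² = -13.6057 × 9 / 81 = -1.51174444 eV

Since -54.42280000 eV < -1.51174444 eV,
Be³⁺ at n = 2 is more tightly bound (requires more energy to ionize).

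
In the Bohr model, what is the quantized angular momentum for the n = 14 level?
1.4764e-33 J·s (or 14ℏ)

In the Bohr model, angular momentum is quantized:
L = nℏ

where ℏ = h/(2π) = 1.054572e-34 J·s

For n = 14:
L = 14 × 1.054572e-34 J·s
L = 1.4764e-33 J·s

This can also be written as L = 14ℏ.
The angular momentum is an integer multiple of the reduced Planck constant.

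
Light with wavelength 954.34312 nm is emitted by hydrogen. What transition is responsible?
n = 8 → n = 3

First, find the photon energy from the wavelength (hc = 1239.84 eV·nm):
E = hc/λ = 1239.84 eV·nm / 954.34312 nm = 1.2991554 eV

The energy levels of hydrogen satisfy E_n = -13.6057 / n² eV, so an emission n_i → n_f releases
ΔE = 13.6057 × (1/n_f² − 1/n_i²) eV.

Setting ΔE equal to the photon energy:
1/n_f² − 1/n_i² = 1.2991554 / 13.6057 = 0.095486112

Since 1/n_i² must be positive, we need 1/n_f² > 0.095486112, i.e. n_f ≤ 3. For each allowed n_f, solve n_i = (1/n_f² − 0.095486112)^(−1/2) and check whether it is a whole number:
  n_f = 1: 1/n_i² = 1.000000000 − 0.095486112 = 0.904513888 → n_i = 1.051  (not an integer) ✗
  n_f = 2: 1/n_i² = 0.250000000 − 0.095486112 = 0.154513888 → n_i = 2.544  (not an integer) ✗
  n_f = 3: 1/n_i² = 0.111111111 − 0.095486112 = 0.015624999 → n_i = 8.000  → integer, n_i = 8 ✓

Only n_f = 3 gives an integer upper level, n_i = 8.

The transition is from n = 8 to n = 3 (emission).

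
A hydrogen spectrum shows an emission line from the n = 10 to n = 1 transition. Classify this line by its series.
Lyman series

The spectral series in hydrogen are named based on the final (lower) energy level:
- Lyman series: n_final = 1 (ultraviolet)
- Balmer series: n_final = 2 (visible/near-UV)
- Paschen series: n_final = 3 (infrared)
- Brackett series: n_final = 4 (infrared)
- Pfund series: n_final = 5 (far infrared)

Since this transition ends at n = 1, it belongs to the Lyman series.

For reference, this 10 → 1 line has photon energy
ΔE = 13.6057 eV × (1/1² - 1/10²) = 13.469643 eV,
corresponding to wavelength λ = hc/ΔE = 1239.84 eV·nm / 13.469643 eV = 92.0470 nm in the ultraviolet region.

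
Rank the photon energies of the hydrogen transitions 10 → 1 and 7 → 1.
10 → 1

Calculate the energy for each transition:

Transition 10 → 1:
ΔE₁ = |E_1 - E_10| = |-13.6057/1² - (-13.6057/10²)|
ΔE₁ = |-13.605700000000 - (-0.136057000000)| = 13.469643000 eV

Transition 7 → 1:
ΔE₂ = |E_1 - E_7| = |-13.6057/1² - (-13.6057/7²)|
ΔE₂ = |-13.605700000000 - (-0.277667346939)| = 13.328032653 eV

Since 13.469643000 eV > 13.328032653 eV, the transition 10 → 1 emits the more energetic photon.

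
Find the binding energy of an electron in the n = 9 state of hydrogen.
0.16797 eV

The ionization energy is the energy needed to remove the electron completely (n → ∞).

For hydrogen, E_n = -13.6057 eV / n².

At n = 9: E_9 = -13.6057 / 9² = -0.16797160 eV
At n = ∞: E_∞ = 0 eV

Ionization energy = E_∞ - E_9 = 0 - (-0.16797160) = 0.16797160 eV
Ionization energy ≈ 0.16797 eV

This is also called the binding energy of the electron in state n = 9.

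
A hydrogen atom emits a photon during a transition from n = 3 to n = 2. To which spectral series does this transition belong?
Balmer series

The spectral series in hydrogen are named based on the final (lower) energy level:
- Lyman series: n_final = 1 (ultraviolet)
- Balmer series: n_final = 2 (visible/near-UV)
- Paschen series: n_final = 3 (infrared)
- Brackett series: n_final = 4 (infrared)
- Pfund series: n_final = 5 (far infrared)

Since this transition ends at n = 2, it belongs to the Balmer series.

For reference, this 3 → 2 line has photon energy
ΔE = 13.6057 eV × (1/2² - 1/3²) = 1.889680556 eV,
corresponding to wavelength λ = hc/ΔE = 1239.84 eV·nm / 1.889680556 eV = 656.11089 nm in the visible/near-UV region.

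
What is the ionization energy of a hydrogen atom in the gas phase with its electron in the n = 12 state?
0.0945 eV

The ionization energy is the energy needed to remove the electron completely (n → ∞).

For hydrogen, E_n = -13.6057 eV / n².

At n = 12: E_12 = -13.6057 / 12² = -0.0944840 eV
At n = ∞: E_∞ = 0 eV

Ionization energy = E_∞ - E_12 = 0 - (-0.0944840) = 0.0944840 eV
Ionization energy ≈ 0.0945 eV

This is also called the binding energy of the electron in state n = 12.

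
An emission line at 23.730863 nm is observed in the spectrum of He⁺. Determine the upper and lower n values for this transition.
n = 5 → n = 1

First, find the photon energy from the wavelength (hc = 1239.84 eV·nm):
E = hc/λ = 1239.84 eV·nm / 23.730863 nm = 52.245888 eV

The energy levels of He⁺ satisfy E_n = -13.6057 × 2² / n² eV, so an emission n_i → n_f releases
ΔE = 13.6057 × 2² × (1/n_f² − 1/n_i²) eV.

Setting ΔE equal to the photon energy:
1/n_f² − 1/n_i² = 52.245888 / (13.6057 × 2²) = 0.96000000

Since 1/n_i² must be positive, we need 1/n_f² > 0.96000000, i.e. n_f ≤ 1. For each allowed n_f, solve n_i = (1/n_f² − 0.96000000)^(−1/2) and check whether it is a whole number:
  n_f = 1: 1/n_i² = 1.00000000 − 0.96000000 = 0.04000000 → n_i = 5.000  → integer, n_i = 5 ✓

Only n_f = 1 gives an integer upper level, n_i = 5.

The transition is from n = 5 to n = 1 (emission).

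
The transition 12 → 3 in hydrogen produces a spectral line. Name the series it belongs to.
Paschen series

The spectral series in hydrogen are named based on the final (lower) energy level:
- Lyman series: n_final = 1 (ultraviolet)
- Balmer series: n_final = 2 (visible/near-UV)
- Paschen series: n_final = 3 (infrared)
- Brackett series: n_final = 4 (infrared)
- Pfund series: n_final = 5 (far infrared)

Since this transition ends at n = 3, it belongs to the Paschen series.

For reference, this 12 → 3 line has photon energy
ΔE = 13.6057 eV × (1/3² - 1/12²) = 1.417260 eV,
corresponding to wavelength λ = hc/ΔE = 1239.84 eV·nm / 1.417260 eV = 874.81 nm in the infrared region.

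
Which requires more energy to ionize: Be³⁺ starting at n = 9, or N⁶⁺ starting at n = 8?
N⁶⁺ at n = 8 (E = -10.4169 eV)

Using E_n = -13.6057 Z² / n² eV:

Be³⁺ (Z = 4) at n = 9:
E = -13.6057 × 4² / 9² = -13.6057 × 16 / 81 = -2.6875457 eV

N⁶⁺ (Z = 7) at n = 8:
E = -13.6057 × 7² / 8² = -13.6057 × 49 / 64 = -10.4168641 eV

Since -10.4168641 eV < -2.6875457 eV,
N⁶⁺ at n = 8 is more tightly bound (requires more energy to ionize).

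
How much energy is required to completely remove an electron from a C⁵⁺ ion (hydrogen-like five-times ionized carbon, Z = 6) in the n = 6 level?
13.605700 eV

The ionization energy is the energy needed to remove the electron completely (n → ∞).

For a hydrogen-like ion with Z = 6, E_n = -13.6057 Z² / n² eV.

At n = 6: E_6 = -13.6057 × 6² / 6² = -13.605700000 eV
At n = ∞: E_∞ = 0 eV

Ionization energy = E_∞ - E_6 = 0 - (-13.605700000) = 13.605700000 eV
Ionization energy ≈ 13.605700 eV

This is also called the binding energy of the electron in state n = 6.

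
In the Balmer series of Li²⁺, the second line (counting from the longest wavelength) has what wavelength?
54.00 nm

The lines of a series are numbered from the longest wavelength (smallest ΔE) outward; the second line is the transition from n = n_f + 2 to n_f.
The Balmer series has all transitions ending at n_f = 2.

For Li²⁺ (Z = 3), the second line (β-line) is the jump from n = 4 to n = 2:
E_4 = -13.6057 × 3² / 4² = -7.6532 eV
E_2 = -13.6057 × 3² / 2² = -30.6128 eV
ΔE = E_4 - E_2 = 22.9596 eV

λ = hc/E = 1239.84 eV·nm / 22.9596 eV
λ = 54.00 nm

This is the β-line of the Balmer series in Li²⁺.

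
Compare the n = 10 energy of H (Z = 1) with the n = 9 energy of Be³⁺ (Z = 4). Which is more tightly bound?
Be³⁺ at n = 9 (E = -2.68755 eV)

Using E_n = -13.6057 Z² / n² eV:

H (Z = 1) at n = 10:
E = -13.6057 × 1² / 10² = -13.6057 × 1 / 100 = -0.13605700 eV

Be³⁺ (Z = 4) at n = 9:
E = -13.6057 × 4² / 9² = -13.6057 × 16 / 81 = -2.68754568 eV

Since -2.68754568 eV < -0.13605700 eV,
Be³⁺ at n = 9 is more tightly bound (requires more energy to ionize).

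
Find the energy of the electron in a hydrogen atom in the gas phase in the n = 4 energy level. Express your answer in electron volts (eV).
-0.850356 eV

The energy levels of a hydrogen-like atom are given by:
E_n = -13.6057 eV / n²

For n = 4:
E_4 = -13.6057 eV / 4²
E_4 = -13.6057 eV / 16
E_4 = -0.850356 eV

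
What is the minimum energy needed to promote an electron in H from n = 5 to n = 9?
0.37626 eV

The energy levels of a hydrogen-like atom are E_n = -13.6057 eV / n².

Energy at n = 5: E_5 = -13.6057 / 5² = -0.54422800 eV
Energy at n = 9: E_9 = -13.6057 / 9² = -0.16797160 eV

The excitation energy is the difference:
ΔE = E_9 - E_5
ΔE = -0.16797160 - (-0.54422800)
ΔE = 0.37626 eV

Since this is positive, energy must be absorbed (photon absorption).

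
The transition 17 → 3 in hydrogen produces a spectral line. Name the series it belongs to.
Paschen series

The spectral series in hydrogen are named based on the final (lower) energy level:
- Lyman series: n_final = 1 (ultraviolet)
- Balmer series: n_final = 2 (visible/near-UV)
- Paschen series: n_final = 3 (infrared)
- Brackett series: n_final = 4 (infrared)
- Pfund series: n_final = 5 (far infrared)

Since this transition ends at n = 3, it belongs to the Paschen series.

For reference, this 17 → 3 line has photon energy
ΔE = 13.6057 eV × (1/3² - 1/17²) = 1.464666 eV,
corresponding to wavelength λ = hc/ΔE = 1239.84 eV·nm / 1.464666 eV = 846.50 nm in the infrared region.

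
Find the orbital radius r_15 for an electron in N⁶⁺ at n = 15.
1.7009 nm (or 17.0093 Å)

The Bohr radius formula is:
r_n = n² a₀ / Z

where a₀ = 0.0529177 nm is the Bohr radius.

For N⁶⁺ (Z = 7) at n = 15:
r_15 = 15² × 0.0529177 nm / 7
r_15 = 225 × 0.0529177 nm / 7
r_15 = 11.90648 nm / 7
r_15 = 1.7009 nm

The electron orbits at approximately 1.7009 nm from the nucleus.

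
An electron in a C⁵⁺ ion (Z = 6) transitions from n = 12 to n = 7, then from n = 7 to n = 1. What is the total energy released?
486.40378 eV

The energy levels of C⁵⁺ are E_n = -13.6057 × 6² / n² eV.

First transition (12 → 7):
ΔE₁ = |E_7 - E_12|
ΔE₁ = |-9.99602448980 - (-3.40142500000)| = 6.59459949 eV

Second transition (7 → 1):
ΔE₂ = |E_1 - E_7|
ΔE₂ = |-489.80520000000 - (-9.99602448980)| = 479.80917551 eV

Total energy released:
E_total = ΔE₁ + ΔE₂ = 6.59459949 + 479.80917551 = 486.40378 eV

Note: This equals the direct transition 12 → 1: 486.40378 eV ✓
Energy is conserved regardless of the path taken.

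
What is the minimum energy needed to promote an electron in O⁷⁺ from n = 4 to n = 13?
49.270346 eV

The energy levels of a hydrogen-like atom are E_n = -13.6057 Z² eV / n².

Energy at n = 4: E_4 = -13.6057 × 8² / 4² = -54.422800000 eV
Energy at n = 13: E_13 = -13.6057 × 8² / 13² = -5.152454438 eV

The excitation energy is the difference:
ΔE = E_13 - E_4
ΔE = -5.152454438 - (-54.422800000)
ΔE = 49.270346 eV

Since this is positive, energy must be absorbed (photon absorption).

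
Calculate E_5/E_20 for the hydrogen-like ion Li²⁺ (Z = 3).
16.000

Using E_n = -13.6057 Z² / n² eV with Z = 3:

E_5 = -13.6057 × 3² / 5² = -122.4513 / 25 = -4.898052000 eV
E_20 = -13.6057 × 3² / 20² = -122.4513 / 400 = -0.306128250 eV

The ratio is:
E_5/E_20 = (-4.898052000) / (-0.306128250)
E_5/E_20 = (-122.4513/25) / (-122.4513/400)
E_5/E_20 = 400/25
E_5/E_20 = 16.000
(Note: the Z² factors cancel in the ratio.)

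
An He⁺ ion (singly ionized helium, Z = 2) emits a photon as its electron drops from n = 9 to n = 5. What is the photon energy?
1.51 eV

The energy levels are E_n = -13.6057 Z² eV / n².

Energy at n = 9: E_9 = -13.6057 × 2² / 9² = -0.67189 eV
Energy at n = 5: E_5 = -13.6057 × 2² / 5² = -2.17691 eV

For emission (electron falling to lower state), the photon energy is:
E_photon = E_9 - E_5 = |-0.67189 - (-2.17691)|
E_photon = 1.51 eV

This energy is carried away by the emitted photon.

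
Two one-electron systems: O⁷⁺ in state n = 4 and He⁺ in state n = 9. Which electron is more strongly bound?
O⁷⁺ at n = 4 (E = -54.422800 eV)

Using E_n = -13.6057 Z² / n² eV:

O⁷⁺ (Z = 8) at n = 4:
E = -13.6057 × 8² / 4² = -13.6057 × 64 / 16 = -54.422800000 eV

He⁺ (Z = 2) at n = 9:
E = -13.6057 × 2² / 9² = -13.6057 × 4 / 81 = -0.671886420 eV

Since -54.422800000 eV < -0.671886420 eV,
O⁷⁺ at n = 4 is more tightly bound (requires more energy to ionize).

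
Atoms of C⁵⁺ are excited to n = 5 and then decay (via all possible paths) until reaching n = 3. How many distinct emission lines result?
3

The electron can occupy levels n = 3, 4, ..., 5 during de-excitation — that is m = 5 - 3 + 1 = 3 distinct levels.

The number of distinct spectral lines equals the number of ways to choose 2 of these m levels (each pair gives one possible emission transition):

Number of lines = m(m-1)/2 = 3×2/2 = 3

These correspond to all possible transitions between the 3 levels:
5 → 4, 5 → 3, 4 → 3

Each transition produces a photon with a unique energy (and thus wavelength). This count does not depend on Z.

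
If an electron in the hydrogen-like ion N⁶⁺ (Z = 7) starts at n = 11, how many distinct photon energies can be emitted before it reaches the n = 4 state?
28

The electron can occupy levels n = 4, 5, ..., 11 during de-excitation — that is m = 11 - 4 + 1 = 8 distinct levels.

The number of distinct spectral lines equals the number of ways to choose 2 of these m levels (each pair gives one possible emission transition):

Number of lines = m(m-1)/2 = 8×7/2 = 28

These correspond to all possible transitions between the 8 levels:
11 → 10, 11 → 9, 11 → 8, 11 → 7, 11 → 6, 11 → 5, 11 → 4, 10 → 9...

Each transition produces a photon with a unique energy (and thus wavelength). This count does not depend on Z.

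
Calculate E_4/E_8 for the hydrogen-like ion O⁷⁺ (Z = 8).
4.00

Using E_n = -13.6057 Z² / n² eV with Z = 8:

E_4 = -13.6057 × 8² / 4² = -870.7648 / 16 = -54.42280000 eV
E_8 = -13.6057 × 8² / 8² = -870.7648 / 64 = -13.60570000 eV

The ratio is:
E_4/E_8 = (-54.42280000) / (-13.60570000)
E_4/E_8 = (-870.7648/16) / (-870.7648/64)
E_4/E_8 = 64/16
E_4/E_8 = 4.00
(Note: the Z² factors cancel in the ratio.)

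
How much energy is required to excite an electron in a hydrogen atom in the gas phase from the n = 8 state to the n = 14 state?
0.143 eV

The energy levels of a hydrogen-like atom are E_n = -13.6057 eV / n².

Energy at n = 8: E_8 = -13.6057 / 8² = -0.212589 eV
Energy at n = 14: E_14 = -13.6057 / 14² = -0.069417 eV

The excitation energy is the difference:
ΔE = E_14 - E_8
ΔE = -0.069417 - (-0.212589)
ΔE = 0.143 eV

Since this is positive, energy must be absorbed (photon absorption).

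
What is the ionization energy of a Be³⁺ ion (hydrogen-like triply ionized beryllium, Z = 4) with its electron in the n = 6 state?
6.05 eV

The ionization energy is the energy needed to remove the electron completely (n → ∞).

For a hydrogen-like ion with Z = 4, E_n = -13.6057 Z² / n² eV.

At n = 6: E_6 = -13.6057 × 4² / 6² = -6.04698 eV
At n = ∞: E_∞ = 0 eV

Ionization energy = E_∞ - E_6 = 0 - (-6.04698) = 6.04698 eV
Ionization energy ≈ 6.05 eV

This is also called the binding energy of the electron in state n = 6.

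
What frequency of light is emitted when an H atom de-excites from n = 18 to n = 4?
1.955e+14 Hz

First, find the transition energy:
E_18 = -13.6057 / 18² = -0.0419929 eV
E_4 = -13.6057 / 4² = -0.8503563 eV
|ΔE| = |E_4 - E_18| = 0.8083634 eV

Convert to Joules: E = 0.8083634 eV × (1.602177 × 10⁻¹⁹ J/eV) = 1.29514e-19 J

Using E = hf:
f = E/h = 1.29514e-19 J / (6.62607 × 10⁻³⁴ J·s)
f = 1.955e+14 Hz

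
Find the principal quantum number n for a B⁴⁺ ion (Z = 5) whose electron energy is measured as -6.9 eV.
n = 7

The exact energy levels follow E_n = -13.6057 Z² / n² eV with Z = 5.

The measured value (-6.9 eV) is reported to only 2 significant figures, so we must test candidate n values and see which one matches to that precision.

Candidate energies:
  n = 5:  E = -13.6057 × 5² / 5² = -13.60570 eV
  n = 6:  E = -13.6057 × 5² / 6² = -9.44840 eV
  n = 7:  E = -13.6057 × 5² / 7² = -6.94168 eV  ← matches
  n = 8:  E = -13.6057 × 5² / 8² = -5.31473 eV
  n = 9:  E = -13.6057 × 5² / 9² = -4.19929 eV

Checking against the measurement of -6.9 eV (2 sig figs), only n = 7 agrees:
E_7 = -6.94168 eV, which rounds to -6.9 eV ✓

Therefore n = 7.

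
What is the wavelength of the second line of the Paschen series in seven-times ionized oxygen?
20.0229 nm

The lines of a series are numbered from the longest wavelength (smallest ΔE) outward; the second line is the transition from n = n_f + 2 to n_f.
The Paschen series has all transitions ending at n_f = 3.

For O⁷⁺ (Z = 8), the second line (β-line) is the jump from n = 5 to n = 3:
E_5 = -13.6057 × 8² / 5² = -34.830592 eV
E_3 = -13.6057 × 8² / 3² = -96.751644 eV
ΔE = E_5 - E_3 = 61.921052 eV

λ = hc/E = 1239.84 eV·nm / 61.921052 eV
λ = 20.0229 nm

This is the β-line of the Paschen series in O⁷⁺.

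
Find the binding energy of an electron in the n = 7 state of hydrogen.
0.277667 eV

The ionization energy is the energy needed to remove the electron completely (n → ∞).

For hydrogen, E_n = -13.6057 eV / n².

At n = 7: E_7 = -13.6057 / 7² = -0.277667347 eV
At n = ∞: E_∞ = 0 eV

Ionization energy = E_∞ - E_7 = 0 - (-0.277667347) = 0.277667347 eV
Ionization energy ≈ 0.277667 eV

This is also called the binding energy of the electron in state n = 7.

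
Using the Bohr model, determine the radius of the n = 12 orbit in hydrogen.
7.6202 nm (or 76.2015 Å)

The Bohr radius formula is:
r_n = n² a₀ / Z

where a₀ = 0.0529177 nm is the Bohr radius.

For H (Z = 1) at n = 12:
r_12 = 12² × 0.0529177 nm / 1
r_12 = 144 × 0.0529177 nm / 1
r_12 = 7.62015 nm / 1
r_12 = 7.6202 nm

The electron orbits at approximately 7.6202 nm from the nucleus.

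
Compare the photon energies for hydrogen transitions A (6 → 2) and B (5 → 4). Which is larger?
6 → 2

Calculate the energy for each transition:

Transition 6 → 2:
ΔE₁ = |E_2 - E_6| = |-13.6057/2² - (-13.6057/6²)|
ΔE₁ = |-3.401425000 - (-0.377936111)| = 3.023489 eV

Transition 5 → 4:
ΔE₂ = |E_4 - E_5| = |-13.6057/4² - (-13.6057/5²)|
ΔE₂ = |-0.850356250 - (-0.544228000)| = 0.306128 eV

Since 3.023489 eV > 0.306128 eV, the transition 6 → 2 emits the more energetic photon.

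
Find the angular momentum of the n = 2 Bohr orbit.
2.11e-34 J·s (or 2ℏ)

In the Bohr model, angular momentum is quantized:
L = nℏ

where ℏ = h/(2π) = 1.0546e-34 J·s

For n = 2:
L = 2 × 1.0546e-34 J·s
L = 2.11e-34 J·s

This can also be written as L = 2ℏ.
The angular momentum is an integer multiple of the reduced Planck constant.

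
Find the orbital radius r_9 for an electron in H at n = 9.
4.2863 nm (or 42.8633 Å)

The Bohr radius formula is:
r_n = n² a₀ / Z

where a₀ = 0.0529177 nm is the Bohr radius.

For H (Z = 1) at n = 9:
r_9 = 9² × 0.0529177 nm / 1
r_9 = 81 × 0.0529177 nm / 1
r_9 = 4.28633 nm / 1
r_9 = 4.2863 nm

The electron orbits at approximately 4.2863 nm from the nucleus.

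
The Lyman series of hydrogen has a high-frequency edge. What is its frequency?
3.28984e+15 Hz

The series limit corresponds to the transition from n = ∞ to n = 1.
This is the highest energy (shortest wavelength) transition in the Lyman series.

E_∞ = 0 eV
E_1 = -13.6057 / 1² = -13.6057000 eV

Energy at series limit:
ΔE = E_∞ - E_1 = 0 - (-13.6057000) = 13.6057000 eV
E = 13.6057000 eV × (1.602177 × 10⁻¹⁹ J/eV) = 2.1798740e-18 J
f = E/h = 2.1798740e-18 J / (6.62607 × 10⁻³⁴ J·s) = 3.28984e+15 Hz

This energy equals the ionization energy from the n = 1 state of hydrogen.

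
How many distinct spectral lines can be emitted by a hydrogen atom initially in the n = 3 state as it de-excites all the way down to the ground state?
3

The electron can occupy levels n = 1, 2, ..., 3 during de-excitation — that is m = 3 - 1 + 1 = 3 distinct levels.

The number of distinct spectral lines equals the number of ways to choose 2 of these m levels (each pair gives one possible emission transition):

Number of lines = m(m-1)/2 = 3×2/2 = 3

These correspond to all possible transitions between the 3 levels:
3 → 2, 3 → 1, 2 → 1

Each transition produces a photon with a unique energy (and thus wavelength). This count does not depend on Z.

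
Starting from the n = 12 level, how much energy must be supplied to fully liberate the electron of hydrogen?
0.0945 eV

The ionization energy is the energy needed to remove the electron completely (n → ∞).

For hydrogen, E_n = -13.6057 eV / n².

At n = 12: E_12 = -13.6057 / 12² = -0.0944840 eV
At n = ∞: E_∞ = 0 eV

Ionization energy = E_∞ - E_12 = 0 - (-0.0944840) = 0.0944840 eV
Ionization energy ≈ 0.0945 eV

This is also called the binding energy of the electron in state n = 12.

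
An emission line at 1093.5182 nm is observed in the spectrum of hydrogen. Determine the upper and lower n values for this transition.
n = 6 → n = 3

First, find the photon energy from the wavelength (hc = 1239.84 eV·nm):
E = hc/λ = 1239.84 eV·nm / 1093.5182 nm = 1.1338083 eV

The energy levels of hydrogen satisfy E_n = -13.6057 / n² eV, so an emission n_i → n_f releases
ΔE = 13.6057 × (1/n_f² − 1/n_i²) eV.

Setting ΔE equal to the photon energy:
1/n_f² − 1/n_i² = 1.1338083 / 13.6057 = 0.083333331

Since 1/n_i² must be positive, we need 1/n_f² > 0.083333331, i.e. n_f ≤ 3. For each allowed n_f, solve n_i = (1/n_f² − 0.083333331)^(−1/2) and check whether it is a whole number:
  n_f = 1: 1/n_i² = 1.000000000 − 0.083333331 = 0.916666669 → n_i = 1.044  (not an integer) ✗
  n_f = 2: 1/n_i² = 0.250000000 − 0.083333331 = 0.166666669 → n_i = 2.449  (not an integer) ✗
  n_f = 3: 1/n_i² = 0.111111111 − 0.083333331 = 0.027777780 → n_i = 6.000  → integer, n_i = 6 ✓

Only n_f = 3 gives an integer upper level, n_i = 6.

The transition is from n = 6 to n = 3 (emission).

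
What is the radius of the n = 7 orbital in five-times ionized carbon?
0.4322 nm (or 4.3216 Å)

The Bohr radius formula is:
r_n = n² a₀ / Z

where a₀ = 0.0529177 nm is the Bohr radius.

For C⁵⁺ (Z = 6) at n = 7:
r_7 = 7² × 0.0529177 nm / 6
r_7 = 49 × 0.0529177 nm / 6
r_7 = 2.59297 nm / 6
r_7 = 0.4322 nm

The electron orbits at approximately 0.4322 nm from the nucleus.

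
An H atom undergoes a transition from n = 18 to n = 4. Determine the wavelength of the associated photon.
1533.76573 nm

First, find the transition energy using E_n = -13.6057 / n² eV:
E_18 = -13.6057 / 18² = -0.04199290123 eV
E_4 = -13.6057 / 4² = -0.85035625000 eV

Photon energy: |ΔE| = |E_4 - E_18| = 0.80836334877 eV

Convert to wavelength using E = hc/λ with hc = 1239.84 eV·nm:
λ = hc/E = 1239.84 eV·nm / 0.80836334877 eV
λ = 1533.76573 nm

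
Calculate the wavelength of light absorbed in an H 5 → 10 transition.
3037.550 nm

First, find the transition energy using E_n = -13.6057 / n² eV:
E_5 = -13.6057 / 5² = -0.544228000 eV
E_10 = -13.6057 / 10² = -0.136057000 eV

Photon energy: |ΔE| = |E_10 - E_5| = 0.408171000 eV

Convert to wavelength using E = hc/λ with hc = 1239.84 eV·nm:
λ = hc/E = 1239.84 eV·nm / 0.408171000 eV
λ = 3037.550 nm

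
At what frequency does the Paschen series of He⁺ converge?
1.46215e+15 Hz

The series limit corresponds to the transition from n = ∞ to n = 3.
This is the highest energy (shortest wavelength) transition in the Paschen series.

E_∞ = 0 eV
E_3 = -13.6057 × 2² / 3² = -6.04697778 eV

Energy at series limit:
ΔE = E_∞ - E_3 = 0 - (-6.04697778) = 6.04697778 eV
E = 6.04697778 eV × (1.602177 × 10⁻¹⁹ J/eV) = 9.6883287e-19 J
f = E/h = 9.6883287e-19 J / (6.62607 × 10⁻³⁴ J·s) = 1.46215e+15 Hz

This energy equals the ionization energy from the n = 3 state of He⁺.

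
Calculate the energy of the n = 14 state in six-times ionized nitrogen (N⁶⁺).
-3.40 eV

For hydrogen-like ions, the energy levels scale with Z²:
E_n = -13.6057 Z² / n² eV

For N⁶⁺ (Z = 7) at n = 14:
E_14 = -13.6057 × 7² / 14²
E_14 = -13.6057 × 49 / 196
E_14 = -666.6793 / 196
E_14 = -3.40 eV

The energy is 49 times more negative than hydrogen at the same n due to the stronger nuclear charge.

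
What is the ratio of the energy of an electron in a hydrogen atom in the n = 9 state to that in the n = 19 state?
4.456790

Using E_n = -13.6057 Z² / n² eV with Z = 1:

E_9 = -13.6057 / 9² = -13.6057 / 81 = -0.167971604938 eV
E_19 = -13.6057 / 19² = -13.6057 / 361 = -0.037688919668 eV

The ratio is:
E_9/E_19 = (-0.167971604938) / (-0.037688919668)
E_9/E_19 = (-13.6057/81) / (-13.6057/361)
E_9/E_19 = 361/81
E_9/E_19 = 4.456790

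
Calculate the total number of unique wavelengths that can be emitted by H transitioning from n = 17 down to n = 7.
55

The electron can occupy levels n = 7, 8, ..., 17 during de-excitation — that is m = 17 - 7 + 1 = 11 distinct levels.

The number of distinct spectral lines equals the number of ways to choose 2 of these m levels (each pair gives one possible emission transition):

Number of lines = m(m-1)/2 = 11×10/2 = 55

These correspond to all possible transitions between the 11 levels:
17 → 16, 17 → 15, 17 → 14, 17 → 13, 17 → 12, 17 → 11, 17 → 10, 17 → 9...

Each transition produces a photon with a unique energy (and thus wavelength). This count does not depend on Z.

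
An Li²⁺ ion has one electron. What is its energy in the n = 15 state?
-0.544228 eV

For hydrogen-like ions, the energy levels scale with Z²:
E_n = -13.6057 Z² / n² eV

For Li²⁺ (Z = 3) at n = 15:
E_15 = -13.6057 × 3² / 15²
E_15 = -13.6057 × 9 / 225
E_15 = -122.4513 / 225
E_15 = -0.544228 eV

The energy is 9 times more negative than hydrogen at the same n due to the stronger nuclear charge.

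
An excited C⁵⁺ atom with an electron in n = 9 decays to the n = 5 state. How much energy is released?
13.545230 eV

The energy levels are E_n = -13.6057 Z² eV / n².

Energy at n = 9: E_9 = -13.6057 × 6² / 9² = -6.046977778 eV
Energy at n = 5: E_5 = -13.6057 × 6² / 5² = -19.592208000 eV

For emission (electron falling to lower state), the photon energy is:
E_photon = E_9 - E_5 = |-6.046977778 - (-19.592208000)|
E_photon = 13.545230 eV

This energy is carried away by the emitted photon.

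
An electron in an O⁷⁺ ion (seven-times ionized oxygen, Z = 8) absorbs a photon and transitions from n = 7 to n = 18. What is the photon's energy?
15.08 eV

The energy levels of a hydrogen-like atom are E_n = -13.6057 Z² eV / n².

Energy at n = 7: E_7 = -13.6057 × 8² / 7² = -17.77071 eV
Energy at n = 18: E_18 = -13.6057 × 8² / 18² = -2.68755 eV

The excitation energy is the difference:
ΔE = E_18 - E_7
ΔE = -2.68755 - (-17.77071)
ΔE = 15.08 eV

Since this is positive, energy must be absorbed (photon absorption).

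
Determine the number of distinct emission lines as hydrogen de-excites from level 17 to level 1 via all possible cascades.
136

The electron can occupy levels n = 1, 2, ..., 17 during de-excitation — that is m = 17 - 1 + 1 = 17 distinct levels.

The number of distinct spectral lines equals the number of ways to choose 2 of these m levels (each pair gives one possible emission transition):

Number of lines = m(m-1)/2 = 17×16/2 = 136

These correspond to all possible transitions between the 17 levels:
17 → 16, 17 → 15, 17 → 14, 17 → 13, 17 → 12, 17 → 11, 17 → 10, 17 → 9...

Each transition produces a photon with a unique energy (and thus wavelength). This count does not depend on Z.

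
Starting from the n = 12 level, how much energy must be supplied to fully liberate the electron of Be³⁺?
1.512 eV

The ionization energy is the energy needed to remove the electron completely (n → ∞).

For a hydrogen-like ion with Z = 4, E_n = -13.6057 Z² / n² eV.

At n = 12: E_12 = -13.6057 × 4² / 12² = -1.511744 eV
At n = ∞: E_∞ = 0 eV

Ionization energy = E_∞ - E_12 = 0 - (-1.511744) = 1.511744 eV
Ionization energy ≈ 1.512 eV

This is also called the binding energy of the electron in state n = 12.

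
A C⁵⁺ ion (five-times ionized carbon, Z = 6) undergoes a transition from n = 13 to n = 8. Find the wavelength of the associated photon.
260.75 nm

First, find the transition energy using E_n = -13.6057 Z² / n² eV:
E_13 = -13.6057 × 6² / 13² = -2.898256 eV
E_8 = -13.6057 × 6² / 8² = -7.653206 eV

Photon energy: |ΔE| = |E_8 - E_13| = 4.754950 eV

Convert to wavelength using E = hc/λ with hc = 1239.84 eV·nm:
λ = hc/E = 1239.84 eV·nm / 4.754950 eV
λ = 260.75 nm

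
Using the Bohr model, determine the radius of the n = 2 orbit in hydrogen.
0.2117 nm (or 2.1167 Å)

The Bohr radius formula is:
r_n = n² a₀ / Z

where a₀ = 0.0529177 nm is the Bohr radius.

For H (Z = 1) at n = 2:
r_2 = 2² × 0.0529177 nm / 1
r_2 = 4 × 0.0529177 nm / 1
r_2 = 0.21167 nm / 1
r_2 = 0.2117 nm

The electron orbits at approximately 0.2117 nm from the nucleus.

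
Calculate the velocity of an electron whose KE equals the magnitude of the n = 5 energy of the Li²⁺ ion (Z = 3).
1.31e+06 m/s (or 0.437840% of c)

The binding energy at n = 5 for Li²⁺ is:
E_5 = -13.6057 × 3²/5² = -4.89805200 eV
|E_5| = 4.89805200 eV

Convert to Joules:
KE = 4.89805200 eV × (1.602177 × 10⁻¹⁹ J/eV) = 7.8475e-19 J

Using KE = ½mv²:
v = √(2·KE/m_e)
v = √(2 × 7.8475e-19 J / 9.10938 × 10⁻³¹ kg)
v = 1.31e+06 m/s

This is approximately 0.437840% the speed of light.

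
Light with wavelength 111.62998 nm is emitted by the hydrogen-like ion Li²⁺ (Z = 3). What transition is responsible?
n = 7 → n = 3

First, find the photon energy from the wavelength (hc = 1239.84 eV·nm):
E = hc/λ = 1239.84 eV·nm / 111.62998 nm = 11.106694 eV

The energy levels of Li²⁺ satisfy E_n = -13.6057 × 3² / n² eV, so an emission n_i → n_f releases
ΔE = 13.6057 × 3² × (1/n_f² − 1/n_i²) eV.

Setting ΔE equal to the photon energy:
1/n_f² − 1/n_i² = 11.106694 / (13.6057 × 3²) = 0.090702949

Since 1/n_i² must be positive, we need 1/n_f² > 0.090702949, i.e. n_f ≤ 3. For each allowed n_f, solve n_i = (1/n_f² − 0.090702949)^(−1/2) and check whether it is a whole number:
  n_f = 1: 1/n_i² = 1.000000000 − 0.090702949 = 0.909297051 → n_i = 1.049  (not an integer) ✗
  n_f = 2: 1/n_i² = 0.250000000 − 0.090702949 = 0.159297051 → n_i = 2.506  (not an integer) ✗
  n_f = 3: 1/n_i² = 0.111111111 − 0.090702949 = 0.020408162 → n_i = 7.000  → integer, n_i = 7 ✓

Only n_f = 3 gives an integer upper level, n_i = 7.

The transition is from n = 7 to n = 3 (emission).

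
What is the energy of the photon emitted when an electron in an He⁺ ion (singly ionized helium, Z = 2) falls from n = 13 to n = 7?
0.78864 eV

The energy levels are E_n = -13.6057 Z² eV / n².

Energy at n = 13: E_13 = -13.6057 × 2² / 13² = -0.32202840 eV
Energy at n = 7: E_7 = -13.6057 × 2² / 7² = -1.11066939 eV

For emission (electron falling to lower state), the photon energy is:
E_photon = E_13 - E_7 = |-0.32202840 - (-1.11066939)|
E_photon = 0.78864 eV

This energy is carried away by the emitted photon.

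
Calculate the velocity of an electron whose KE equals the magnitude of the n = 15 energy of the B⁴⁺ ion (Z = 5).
7.29e+05 m/s (or 0.24325% of c)

The binding energy at n = 15 for B⁴⁺ is:
E_15 = -13.6057 × 5²/15² = -1.5117444 eV
|E_15| = 1.5117444 eV

Convert to Joules:
KE = 1.5117444 eV × (1.602177 × 10⁻¹⁹ J/eV) = 2.4221e-19 J

Using KE = ½mv²:
v = √(2·KE/m_e)
v = √(2 × 2.4221e-19 J / 9.10938 × 10⁻³¹ kg)
v = 7.29e+05 m/s

This is approximately 0.24325% the speed of light.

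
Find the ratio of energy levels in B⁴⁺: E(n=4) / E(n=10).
6.25

Using E_n = -13.6057 Z² / n² eV with Z = 5:

E_4 = -13.6057 × 5² / 4² = -340.1425 / 16 = -21.25890625 eV
E_10 = -13.6057 × 5² / 10² = -340.1425 / 100 = -3.40142500 eV

The ratio is:
E_4/E_10 = (-21.25890625) / (-3.40142500)
E_4/E_10 = (-340.1425/16) / (-340.1425/100)
E_4/E_10 = 100/16
E_4/E_10 = 6.25
(Note: the Z² factors cancel in the ratio.)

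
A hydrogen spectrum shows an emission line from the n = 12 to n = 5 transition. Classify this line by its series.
Pfund series

The spectral series in hydrogen are named based on the final (lower) energy level:
- Lyman series: n_final = 1 (ultraviolet)
- Balmer series: n_final = 2 (visible/near-UV)
- Paschen series: n_final = 3 (infrared)
- Brackett series: n_final = 4 (infrared)
- Pfund series: n_final = 5 (far infrared)

Since this transition ends at n = 5, it belongs to the Pfund series.

For reference, this 12 → 5 line has photon energy
ΔE = 13.6057 eV × (1/5² - 1/12²) = 0.44974397222 eV,
corresponding to wavelength λ = hc/ΔE = 1239.84 eV·nm / 0.44974397222 eV = 2756.76847 nm in the far infrared region.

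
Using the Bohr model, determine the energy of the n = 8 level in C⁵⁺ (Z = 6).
-7.653 eV

For hydrogen-like ions, the energy levels scale with Z²:
E_n = -13.6057 Z² / n² eV

For C⁵⁺ (Z = 6) at n = 8:
E_8 = -13.6057 × 6² / 8²
E_8 = -13.6057 × 36 / 64
E_8 = -489.8052 / 64
E_8 = -7.653 eV

The energy is 36 times more negative than hydrogen at the same n due to the stronger nuclear charge.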